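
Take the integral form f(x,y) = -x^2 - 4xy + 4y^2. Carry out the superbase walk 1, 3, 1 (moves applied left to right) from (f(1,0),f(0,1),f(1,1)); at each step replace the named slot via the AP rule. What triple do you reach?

start (-1,4,-1) = (f(1,0),f(0,1),f(1,1))
replace slot 1: 2·(4+(-1)) − (-1) = 7 → (7,4,-1)
replace slot 3: 2·(7+4) − (-1) = 23 → (7,4,23)
replace slot 1: 2·(4+23) − 7 = 47 → (47,4,23)

47,4,23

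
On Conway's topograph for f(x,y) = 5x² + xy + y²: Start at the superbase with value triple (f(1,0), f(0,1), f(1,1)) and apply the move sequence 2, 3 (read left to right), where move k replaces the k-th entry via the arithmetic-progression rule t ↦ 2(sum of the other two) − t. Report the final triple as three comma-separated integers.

start (5,1,7) = (f(1,0),f(0,1),f(1,1))
replace slot 2: 2·(5+7) − 1 = 23 → (5,23,7)
replace slot 3: 2·(5+23) − 7 = 49 → (5,23,49)

5,23,49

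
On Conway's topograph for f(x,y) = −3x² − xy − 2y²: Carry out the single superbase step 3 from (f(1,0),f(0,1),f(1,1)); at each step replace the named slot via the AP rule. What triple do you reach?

start (-3,-2,-6) = (f(1,0),f(0,1),f(1,1))
replace slot 3: 2·((-3)+(-2)) − (-6) = -4 → (-3,-2,-4)

-3,-2,-4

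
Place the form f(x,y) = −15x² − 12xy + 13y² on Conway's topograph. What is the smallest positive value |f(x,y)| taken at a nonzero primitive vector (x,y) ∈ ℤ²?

descent: ρ → (13,12,-15)  [lands on river]
river: ρ → (-15,18,10)
river: ρ → (10,22,-11)
river: ρ → (-11,22,10)
river: ρ → (10,18,-15)
river: ρ → (-15,12,13)
river: ρ → (13,14,-14)
river: ρ → (-14,14,13)
closes: descent 1, river 8
min |a| on river = 10

10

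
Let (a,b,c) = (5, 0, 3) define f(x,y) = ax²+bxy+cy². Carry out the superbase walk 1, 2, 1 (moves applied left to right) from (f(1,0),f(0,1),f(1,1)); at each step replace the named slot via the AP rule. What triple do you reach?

start (5,3,8) = (f(1,0),f(0,1),f(1,1))
replace slot 1: 2·(3+8) − 5 = 17 → (17,3,8)
replace slot 2: 2·(17+8) − 3 = 47 → (17,47,8)
replace slot 1: 2·(47+8) − 17 = 93 → (93,47,8)

93,47,8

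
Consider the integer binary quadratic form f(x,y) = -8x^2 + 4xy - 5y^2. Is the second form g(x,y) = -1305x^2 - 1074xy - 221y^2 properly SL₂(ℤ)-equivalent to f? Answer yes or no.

D₁ = -144, D₂ = -144
f is negative-definite; reduce −f:
−f: flip: (8,-4,5)→(5,4,8)
−f: reduced (well bottom): (5,4,8) with a≤c, −a<b≤a
flip sign back: reduced form of f is (-5,-4,-8)
g is negative-definite; reduce −g:
−g: flip: (1305,1074,221)→(221,-1074,1305)
−g: translate: b→-190 (≡-1074 mod 442), so (221,-1074,1305)→(221,-190,41)
−g: flip: (221,-190,41)→(41,190,221)
−g: translate: b→26 (≡190 mod 82), so (41,190,221)→(41,26,5)
−g: flip: (41,26,5)→(5,-26,41)
−g: translate: b→4 (≡-26 mod 10), so (5,-26,41)→(5,4,8)
−g: reduced (well bottom): (5,4,8) with a≤c, −a<b≤a
flip sign back: reduced form of g is (-5,-4,-8)
reduced forms (-5, -4, -8) vs (-5, -4, -8) ⇒ equivalent

yes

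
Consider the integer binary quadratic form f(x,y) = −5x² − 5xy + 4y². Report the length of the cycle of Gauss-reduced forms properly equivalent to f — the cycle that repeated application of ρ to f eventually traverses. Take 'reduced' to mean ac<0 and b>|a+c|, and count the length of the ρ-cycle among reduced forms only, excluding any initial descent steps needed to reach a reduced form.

D = 105, ⌊√D⌋ = 10
descent: ρ → (4,5,-5)  [lands on river]
river: ρ → (-5,5,4)
river: ρ → (4,3,-6)
river: ρ → (-6,9,1)
river: ρ → (1,9,-6)
river: ρ → (-6,3,4)
ρ-cycle length = 6 (tail of 1 descent step not counted)

6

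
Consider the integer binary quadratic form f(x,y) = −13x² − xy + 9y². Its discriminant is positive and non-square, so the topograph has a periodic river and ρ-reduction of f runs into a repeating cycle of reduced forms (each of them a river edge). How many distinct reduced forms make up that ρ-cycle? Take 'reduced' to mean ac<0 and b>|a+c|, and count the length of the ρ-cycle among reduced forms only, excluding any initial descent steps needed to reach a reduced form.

D = 469, ⌊√D⌋ = 21
descent: ρ → (9,19,-3)  [lands on river]
river: ρ → (-3,17,15)
river: ρ → (15,13,-5)
river: ρ → (-5,17,9)
ρ-cycle length = 4 (tail of 1 descent step not counted)

4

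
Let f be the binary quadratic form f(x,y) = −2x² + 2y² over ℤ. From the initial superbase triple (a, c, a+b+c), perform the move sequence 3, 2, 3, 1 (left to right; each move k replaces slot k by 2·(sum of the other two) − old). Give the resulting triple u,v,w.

start (-2,2,0) = (f(1,0),f(0,1),f(1,1))
replace slot 3: 2·((-2)+2) − 0 = 0 → (-2,2,0)
replace slot 2: 2·((-2)+0) − 2 = -6 → (-2,-6,0)
replace slot 3: 2·((-2)+(-6)) − 0 = -16 → (-2,-6,-16)
replace slot 1: 2·((-6)+(-16)) − (-2) = -42 → (-42,-6,-16)

-42,-6,-16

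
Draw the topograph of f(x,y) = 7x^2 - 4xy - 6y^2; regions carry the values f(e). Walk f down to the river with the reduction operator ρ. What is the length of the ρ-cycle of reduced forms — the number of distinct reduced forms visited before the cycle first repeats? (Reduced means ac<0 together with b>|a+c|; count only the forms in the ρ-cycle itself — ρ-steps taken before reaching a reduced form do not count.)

D = 184, ⌊√D⌋ = 13
descent: ρ → (-6,4,7)  [lands on river]
river: ρ → (7,10,-3)
river: ρ → (-3,8,10)
river: ρ → (10,12,-1)
river: ρ → (-1,12,10)
river: ρ → (10,8,-3)
river: ρ → (-3,10,7)
river: ρ → (7,4,-6)
river: ρ → (-6,8,5)
river: ρ → (5,12,-2)
river: ρ → (-2,12,5)
river: ρ → (5,8,-6)
ρ-cycle length = 12 (tail of 1 descent step not counted)

12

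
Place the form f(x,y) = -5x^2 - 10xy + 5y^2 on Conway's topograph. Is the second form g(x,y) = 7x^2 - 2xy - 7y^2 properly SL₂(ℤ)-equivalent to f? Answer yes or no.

D₁ = 200, D₂ = 200
river cycle of f (length 2): (5, 10, -5), (-5, 10, 5)
river cycle of g (length 6): (-7, 2, 7), (7, 12, -2), (-2, 12, 7), (7, 2, -7), (-7, 12, 2), (2, 12, -7)
cycles differ ⇒ inequivalent

no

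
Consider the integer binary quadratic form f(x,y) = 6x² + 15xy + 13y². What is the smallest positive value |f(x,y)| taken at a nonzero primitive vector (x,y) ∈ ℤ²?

translate: b→3 (≡15 mod 12), so (6,15,13)→(6,3,4)
flip: (6,3,4)→(4,-3,6)
reduced (well bottom): (4,-3,6) with a≤c, −a<b≤a
well minimum = a = 4

4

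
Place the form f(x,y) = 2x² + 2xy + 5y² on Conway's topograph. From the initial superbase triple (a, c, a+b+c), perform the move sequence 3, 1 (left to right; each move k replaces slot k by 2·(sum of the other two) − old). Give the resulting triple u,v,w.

start (2,5,9) = (f(1,0),f(0,1),f(1,1))
replace slot 3: 2·(2+5) − 9 = 5 → (2,5,5)
replace slot 1: 2·(5+5) − 2 = 18 → (18,5,5)

18,5,5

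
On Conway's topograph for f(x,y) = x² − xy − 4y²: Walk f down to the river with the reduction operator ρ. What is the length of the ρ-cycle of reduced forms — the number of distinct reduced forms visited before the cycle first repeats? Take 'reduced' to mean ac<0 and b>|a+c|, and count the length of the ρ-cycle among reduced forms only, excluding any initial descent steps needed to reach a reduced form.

D = 17, ⌊√D⌋ = 4
descent: ρ → (-4,1,1)
descent: ρ → (1,3,-2)  [lands on river]
river: ρ → (-2,1,2)
river: ρ → (2,3,-1)
river: ρ → (-1,3,2)
river: ρ → (2,1,-2)
river: ρ → (-2,3,1)
ρ-cycle length = 6 (tail of 2 descent steps not counted)

6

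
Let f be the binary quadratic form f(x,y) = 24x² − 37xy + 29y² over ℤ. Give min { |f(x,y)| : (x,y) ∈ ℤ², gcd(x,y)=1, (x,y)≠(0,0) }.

translate: b→11 (≡-37 mod 48), so (24,-37,29)→(24,11,16)
flip: (24,11,16)→(16,-11,24)
reduced (well bottom): (16,-11,24) with a≤c, −a<b≤a
well minimum = a = 16

16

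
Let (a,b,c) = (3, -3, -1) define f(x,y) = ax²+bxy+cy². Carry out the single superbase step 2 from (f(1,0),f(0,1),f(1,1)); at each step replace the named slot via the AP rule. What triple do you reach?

start (3,-1,-1) = (f(1,0),f(0,1),f(1,1))
replace slot 2: 2·(3+(-1)) − (-1) = 5 → (3,5,-1)

3,5,-1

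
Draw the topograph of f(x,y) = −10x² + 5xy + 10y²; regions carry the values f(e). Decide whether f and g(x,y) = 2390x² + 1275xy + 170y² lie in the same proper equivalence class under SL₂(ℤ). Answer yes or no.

D₁ = 425, D₂ = 425
river cycle of f (length 6): (10, 15, -5), (-5, 15, 10), (10, 5, -10), (-10, 15, 5), (5, 15, -10), (-10, 5, 10)
river cycle of g (length 6): (10, 15, -5), (-5, 15, 10), (10, 5, -10), (-10, 15, 5), (5, 15, -10), (-10, 5, 10)
cycles coincide ⇒ equivalent

yes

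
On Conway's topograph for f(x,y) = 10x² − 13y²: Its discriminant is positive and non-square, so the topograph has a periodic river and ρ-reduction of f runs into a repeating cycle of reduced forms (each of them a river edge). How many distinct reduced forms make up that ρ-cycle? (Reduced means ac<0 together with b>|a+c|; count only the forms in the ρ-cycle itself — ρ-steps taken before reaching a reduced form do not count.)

D = 520, ⌊√D⌋ = 22
descent: ρ → (-13,0,10)
descent: ρ → (10,20,-3)  [lands on river]
river: ρ → (-3,22,3)
river: ρ → (3,20,-10)
river: ρ → (-10,20,3)
river: ρ → (3,22,-3)
river: ρ → (-3,20,10)
ρ-cycle length = 6 (tail of 2 descent steps not counted)

6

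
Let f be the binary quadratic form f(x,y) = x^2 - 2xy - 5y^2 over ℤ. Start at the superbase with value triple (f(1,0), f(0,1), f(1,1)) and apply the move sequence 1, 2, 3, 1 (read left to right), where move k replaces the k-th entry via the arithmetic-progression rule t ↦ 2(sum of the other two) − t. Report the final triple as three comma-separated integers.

start (1,-5,-6) = (f(1,0),f(0,1),f(1,1))
replace slot 1: 2·((-5)+(-6)) − 1 = -23 → (-23,-5,-6)
replace slot 2: 2·((-23)+(-6)) − (-5) = -53 → (-23,-53,-6)
replace slot 3: 2·((-23)+(-53)) − (-6) = -146 → (-23,-53,-146)
replace slot 1: 2·((-53)+(-146)) − (-23) = -375 → (-375,-53,-146)

-375,-53,-146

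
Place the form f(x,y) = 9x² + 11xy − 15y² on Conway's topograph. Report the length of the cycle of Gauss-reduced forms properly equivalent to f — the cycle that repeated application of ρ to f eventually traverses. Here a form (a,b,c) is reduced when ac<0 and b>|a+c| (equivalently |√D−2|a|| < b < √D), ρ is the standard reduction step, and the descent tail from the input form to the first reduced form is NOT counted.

D = 661, ⌊√D⌋ = 25
river: ρ → (-15,19,5)
river: ρ → (5,21,-11)
river: ρ → (-11,23,3)
river: ρ → (3,25,-3)
river: ρ → (-3,23,11)
river: ρ → (11,21,-5)
river: ρ → (-5,19,15)
river: ρ → (15,11,-9)
river: ρ → (-9,25,1)
river: ρ → (1,25,-9)
river: ρ → (-9,11,15)
river: ρ → (15,19,-5)
river: ρ → (-5,21,11)
river: ρ → (11,23,-3)
river: ρ → (-3,25,3)
river: ρ → (3,23,-11)
river: ρ → (-11,21,5)
river: ρ → (5,19,-15)
river: ρ → (-15,11,9)
river: ρ → (9,25,-1)
river: ρ → (-1,25,9)
river: ρ → (9,11,-15)
ρ-cycle length = 22 (tail of 0 descent steps not counted)

22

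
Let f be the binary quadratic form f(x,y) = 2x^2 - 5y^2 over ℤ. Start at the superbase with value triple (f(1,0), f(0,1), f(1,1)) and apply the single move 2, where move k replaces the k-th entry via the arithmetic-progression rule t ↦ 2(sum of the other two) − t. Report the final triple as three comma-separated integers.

start (2,-5,-3) = (f(1,0),f(0,1),f(1,1))
replace slot 2: 2·(2+(-3)) − (-5) = 3 → (2,3,-3)

2,3,-3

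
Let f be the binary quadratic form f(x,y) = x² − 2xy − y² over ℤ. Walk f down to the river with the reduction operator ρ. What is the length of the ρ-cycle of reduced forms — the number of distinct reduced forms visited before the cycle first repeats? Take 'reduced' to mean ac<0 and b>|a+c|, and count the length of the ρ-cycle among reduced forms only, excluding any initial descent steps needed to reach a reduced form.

D = 8, ⌊√D⌋ = 2
descent: ρ → (-1,2,1)  [lands on river]
river: ρ → (1,2,-1)
ρ-cycle length = 2 (tail of 1 descent step not counted)

2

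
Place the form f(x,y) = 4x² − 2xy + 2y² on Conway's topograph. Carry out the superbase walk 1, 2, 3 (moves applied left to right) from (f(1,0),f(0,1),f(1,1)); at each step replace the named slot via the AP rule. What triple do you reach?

start (4,2,4) = (f(1,0),f(0,1),f(1,1))
replace slot 1: 2·(2+4) − 4 = 8 → (8,2,4)
replace slot 2: 2·(8+4) − 2 = 22 → (8,22,4)
replace slot 3: 2·(8+22) − 4 = 56 → (8,22,56)

8,22,56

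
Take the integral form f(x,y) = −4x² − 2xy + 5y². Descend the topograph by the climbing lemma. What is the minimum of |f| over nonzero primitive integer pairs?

descent: ρ → (5,2,-4)  [lands on river]
river: ρ → (-4,6,3)
river: ρ → (3,6,-4)
river: ρ → (-4,2,5)
river: ρ → (5,8,-1)
river: ρ → (-1,8,5)
closes: descent 1, river 6
min |a| on river = 1

1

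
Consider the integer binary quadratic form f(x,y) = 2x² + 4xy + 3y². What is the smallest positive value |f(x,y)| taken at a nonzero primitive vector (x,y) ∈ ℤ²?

translate: b→0 (≡4 mod 4), so (2,4,3)→(2,0,1)
flip: (2,0,1)→(1,0,2)
reduced (well bottom): (1,0,2) with a≤c, −a<b≤a
well minimum = a = 1

1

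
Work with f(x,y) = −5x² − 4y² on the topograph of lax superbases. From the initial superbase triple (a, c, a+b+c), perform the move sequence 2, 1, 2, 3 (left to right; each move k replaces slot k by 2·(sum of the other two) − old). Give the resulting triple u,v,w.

start (-5,-4,-9) = (f(1,0),f(0,1),f(1,1))
replace slot 2: 2·((-5)+(-9)) − (-4) = -24 → (-5,-24,-9)
replace slot 1: 2·((-24)+(-9)) − (-5) = -61 → (-61,-24,-9)
replace slot 2: 2·((-61)+(-9)) − (-24) = -116 → (-61,-116,-9)
replace slot 3: 2·((-61)+(-116)) − (-9) = -345 → (-61,-116,-345)

-61,-116,-345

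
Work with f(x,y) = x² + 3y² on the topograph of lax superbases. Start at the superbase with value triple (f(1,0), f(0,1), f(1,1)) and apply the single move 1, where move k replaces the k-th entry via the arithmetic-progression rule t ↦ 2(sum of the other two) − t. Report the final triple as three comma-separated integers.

start (1,3,4) = (f(1,0),f(0,1),f(1,1))
replace slot 1: 2·(3+4) − 1 = 13 → (13,3,4)

13,3,4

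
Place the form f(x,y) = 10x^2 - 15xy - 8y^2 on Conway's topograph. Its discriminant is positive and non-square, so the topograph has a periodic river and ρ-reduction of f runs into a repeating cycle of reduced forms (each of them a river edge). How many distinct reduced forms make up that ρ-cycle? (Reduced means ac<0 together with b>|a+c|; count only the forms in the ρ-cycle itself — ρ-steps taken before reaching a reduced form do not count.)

D = 545, ⌊√D⌋ = 23
descent: ρ → (-8,15,10)  [lands on river]
river: ρ → (10,5,-13)
river: ρ → (-13,21,2)
river: ρ → (2,23,-2)
river: ρ → (-2,21,13)
river: ρ → (13,5,-10)
river: ρ → (-10,15,8)
river: ρ → (8,17,-8)
ρ-cycle length = 8 (tail of 1 descent step not counted)

8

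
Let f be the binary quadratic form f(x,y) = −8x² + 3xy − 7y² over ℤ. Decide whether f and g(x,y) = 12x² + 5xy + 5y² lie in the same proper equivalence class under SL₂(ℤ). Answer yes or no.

D₁ = -215, D₂ = -215
f is negative-definite; reduce −f:
−f: flip: (8,-3,7)→(7,3,8)
−f: reduced (well bottom): (7,3,8) with a≤c, −a<b≤a
flip sign back: reduced form of f is (-7,-3,-8)
g: flip: (12,5,5)→(5,-5,12)
g: translate: b→5 (≡-5 mod 10), so (5,-5,12)→(5,5,12)
g: reduced (well bottom): (5,5,12) with a≤c, −a<b≤a
reduced forms (-7, -3, -8) vs (5, 5, 12) ⇒ inequivalent

no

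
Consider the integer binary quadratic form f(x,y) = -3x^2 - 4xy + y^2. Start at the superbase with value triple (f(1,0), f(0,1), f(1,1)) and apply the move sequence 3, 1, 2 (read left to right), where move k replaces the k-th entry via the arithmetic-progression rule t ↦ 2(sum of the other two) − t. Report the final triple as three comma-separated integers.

start (-3,1,-6) = (f(1,0),f(0,1),f(1,1))
replace slot 3: 2·((-3)+1) − (-6) = 2 → (-3,1,2)
replace slot 1: 2·(1+2) − (-3) = 9 → (9,1,2)
replace slot 2: 2·(9+2) − 1 = 21 → (9,21,2)

9,21,2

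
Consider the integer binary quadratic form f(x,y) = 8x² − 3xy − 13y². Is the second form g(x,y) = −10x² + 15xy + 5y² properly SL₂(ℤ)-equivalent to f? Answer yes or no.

D₁ = 425, D₂ = 425
river cycle of f (length 10): (8, 13, -8), (-8, 19, 2), (2, 17, -17), (-17, 17, 2), (2, 19, -8), (-8, 13, 8), (8, 19, -2), (-2, 17, 17), (17, 17, -2), (-2, 19, 8)
river cycle of g (length 6): (5, 15, -10), (-10, 5, 10), (10, 15, -5), (-5, 15, 10), (10, 5, -10), (-10, 15, 5)
cycles differ ⇒ inequivalent

no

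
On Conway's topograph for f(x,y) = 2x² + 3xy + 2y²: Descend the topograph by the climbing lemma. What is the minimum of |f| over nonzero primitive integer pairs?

translate: b→-1 (≡3 mod 4), so (2,3,2)→(2,-1,1)
flip: (2,-1,1)→(1,1,2)
reduced (well bottom): (1,1,2) with a≤c, −a<b≤a
well minimum = a = 1

1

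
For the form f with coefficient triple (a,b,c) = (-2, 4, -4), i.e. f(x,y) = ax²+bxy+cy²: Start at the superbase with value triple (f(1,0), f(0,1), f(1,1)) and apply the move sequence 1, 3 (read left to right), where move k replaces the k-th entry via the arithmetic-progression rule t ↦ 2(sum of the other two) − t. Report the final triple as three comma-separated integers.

start (-2,-4,-2) = (f(1,0),f(0,1),f(1,1))
replace slot 1: 2·((-4)+(-2)) − (-2) = -10 → (-10,-4,-2)
replace slot 3: 2·((-10)+(-4)) − (-2) = -26 → (-10,-4,-26)

-10,-4,-26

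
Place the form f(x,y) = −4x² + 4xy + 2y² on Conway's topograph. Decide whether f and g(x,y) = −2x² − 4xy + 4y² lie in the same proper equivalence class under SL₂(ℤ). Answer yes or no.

D₁ = 48, D₂ = 48
river cycle of f (length 2): (2, 4, -4), (-4, 4, 2)
river cycle of g (length 2): (4, 4, -2), (-2, 4, 4)
cycles differ ⇒ inequivalent

no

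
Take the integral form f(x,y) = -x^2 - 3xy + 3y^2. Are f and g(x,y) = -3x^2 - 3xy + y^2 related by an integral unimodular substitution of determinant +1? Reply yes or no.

D₁ = 21, D₂ = 21
river cycle of f (length 2): (3, 3, -1), (-1, 3, 3)
river cycle of g (length 2): (1, 3, -3), (-3, 3, 1)
cycles differ ⇒ inequivalent

no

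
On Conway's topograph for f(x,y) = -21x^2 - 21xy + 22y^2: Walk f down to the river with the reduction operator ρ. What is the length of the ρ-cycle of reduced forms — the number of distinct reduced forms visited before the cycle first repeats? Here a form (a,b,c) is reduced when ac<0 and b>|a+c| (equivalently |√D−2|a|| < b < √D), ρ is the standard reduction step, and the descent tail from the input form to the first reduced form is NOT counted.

D = 2289, ⌊√D⌋ = 47
descent: ρ → (22,21,-21)  [lands on river]
river: ρ → (-21,21,22)
river: ρ → (22,23,-20)
river: ρ → (-20,17,25)
river: ρ → (25,33,-12)
river: ρ → (-12,39,16)
river: ρ → (16,25,-26)
river: ρ → (-26,27,15)
river: ρ → (15,33,-20)
river: ρ → (-20,47,1)
river: ρ → (1,47,-20)
river: ρ → (-20,33,15)
river: ρ → (15,27,-26)
river: ρ → (-26,25,16)
river: ρ → (16,39,-12)
river: ρ → (-12,33,25)
river: ρ → (25,17,-20)
river: ρ → (-20,23,22)
ρ-cycle length = 18 (tail of 1 descent step not counted)

18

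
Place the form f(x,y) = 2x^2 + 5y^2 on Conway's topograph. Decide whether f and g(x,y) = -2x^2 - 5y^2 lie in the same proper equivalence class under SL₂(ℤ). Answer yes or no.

D₁ = -40, D₂ = -40
f: reduced (well bottom): (2,0,5) with a≤c, −a<b≤a
g is negative-definite; reduce −g:
−g: reduced (well bottom): (2,0,5) with a≤c, −a<b≤a
flip sign back: reduced form of g is (-2,0,-5)
reduced forms (2, 0, 5) vs (-2, 0, -5) ⇒ inequivalent

no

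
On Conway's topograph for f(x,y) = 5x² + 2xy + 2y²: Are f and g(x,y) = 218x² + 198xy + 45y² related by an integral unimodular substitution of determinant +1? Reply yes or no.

D₁ = -36, D₂ = -36
f: flip: (5,2,2)→(2,-2,5)
f: translate: b→2 (≡-2 mod 4), so (2,-2,5)→(2,2,5)
f: reduced (well bottom): (2,2,5) with a≤c, −a<b≤a
g: flip: (218,198,45)→(45,-198,218)
g: translate: b→-18 (≡-198 mod 90), so (45,-198,218)→(45,-18,2)
g: flip: (45,-18,2)→(2,18,45)
g: translate: b→2 (≡18 mod 4), so (2,18,45)→(2,2,5)
g: reduced (well bottom): (2,2,5) with a≤c, −a<b≤a
reduced forms (2, 2, 5) vs (2, 2, 5) ⇒ equivalent

yes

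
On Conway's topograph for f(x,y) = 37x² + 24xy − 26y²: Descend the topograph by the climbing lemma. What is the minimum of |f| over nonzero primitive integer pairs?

river: ρ → (-26,28,35)
river: ρ → (35,42,-19)
river: ρ → (-19,34,43)
river: ρ → (43,52,-10)
river: ρ → (-10,48,53)
river: ρ → (53,58,-5)
river: ρ → (-5,62,29)
river: ρ → (29,54,-13)
river: ρ → (-13,50,37)
river: ρ → (37,24,-26)
closes: descent 0, river 10
min |a| on river = 5

5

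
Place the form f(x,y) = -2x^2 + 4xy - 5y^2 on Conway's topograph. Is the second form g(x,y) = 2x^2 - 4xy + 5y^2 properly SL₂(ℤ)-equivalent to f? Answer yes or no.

D₁ = -24, D₂ = -24
f is negative-definite; reduce −f:
−f: translate: b→0 (≡-4 mod 4), so (2,-4,5)→(2,0,3)
−f: reduced (well bottom): (2,0,3) with a≤c, −a<b≤a
flip sign back: reduced form of f is (-2,0,-3)
g: translate: b→0 (≡-4 mod 4), so (2,-4,5)→(2,0,3)
g: reduced (well bottom): (2,0,3) with a≤c, −a<b≤a
reduced forms (-2, 0, -3) vs (2, 0, 3) ⇒ inequivalent

no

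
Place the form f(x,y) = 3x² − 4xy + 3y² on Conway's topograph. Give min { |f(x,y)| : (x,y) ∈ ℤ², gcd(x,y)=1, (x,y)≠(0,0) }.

translate: b→2 (≡-4 mod 6), so (3,-4,3)→(3,2,2)
flip: (3,2,2)→(2,-2,3)
translate: b→2 (≡-2 mod 4), so (2,-2,3)→(2,2,3)
reduced (well bottom): (2,2,3) with a≤c, −a<b≤a
well minimum = a = 2

2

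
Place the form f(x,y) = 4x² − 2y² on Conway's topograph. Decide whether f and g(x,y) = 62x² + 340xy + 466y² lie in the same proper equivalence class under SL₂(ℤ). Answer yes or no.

D₁ = 32, D₂ = 32
river cycle of f (length 2): (-2, 4, 2), (2, 4, -2)
river cycle of g (length 2): (-2, 4, 2), (2, 4, -2)
cycles coincide ⇒ equivalent

yes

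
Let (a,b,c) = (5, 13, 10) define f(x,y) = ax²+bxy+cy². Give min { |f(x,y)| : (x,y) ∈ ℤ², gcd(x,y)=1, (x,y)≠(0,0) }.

translate: b→3 (≡13 mod 10), so (5,13,10)→(5,3,2)
flip: (5,3,2)→(2,-3,5)
translate: b→1 (≡-3 mod 4), so (2,-3,5)→(2,1,4)
reduced (well bottom): (2,1,4) with a≤c, −a<b≤a
well minimum = a = 2

2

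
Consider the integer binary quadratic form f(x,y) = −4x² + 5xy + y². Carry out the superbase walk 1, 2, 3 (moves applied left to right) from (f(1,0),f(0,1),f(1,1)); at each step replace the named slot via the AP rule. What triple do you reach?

start (-4,1,2) = (f(1,0),f(0,1),f(1,1))
replace slot 1: 2·(1+2) − (-4) = 10 → (10,1,2)
replace slot 2: 2·(10+2) − 1 = 23 → (10,23,2)
replace slot 3: 2·(10+23) − 2 = 64 → (10,23,64)

10,23,64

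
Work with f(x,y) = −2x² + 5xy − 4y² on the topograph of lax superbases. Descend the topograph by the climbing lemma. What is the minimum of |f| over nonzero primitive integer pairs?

translate: b→-1 (≡-5 mod 4), so (2,-5,4)→(2,-1,1)
flip: (2,-1,1)→(1,1,2)
reduced (well bottom): (1,1,2) with a≤c, −a<b≤a
well minimum |f| = |-1| = 1 (negative-definite)

1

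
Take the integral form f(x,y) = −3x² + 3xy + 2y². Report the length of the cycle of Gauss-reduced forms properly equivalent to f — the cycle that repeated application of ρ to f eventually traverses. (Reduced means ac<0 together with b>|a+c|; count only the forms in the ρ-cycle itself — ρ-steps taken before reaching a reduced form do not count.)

D = 33, ⌊√D⌋ = 5
river: ρ → (2,5,-1)
river: ρ → (-1,5,2)
river: ρ → (2,3,-3)
river: ρ → (-3,3,2)
ρ-cycle length = 4 (tail of 0 descent steps not counted)

4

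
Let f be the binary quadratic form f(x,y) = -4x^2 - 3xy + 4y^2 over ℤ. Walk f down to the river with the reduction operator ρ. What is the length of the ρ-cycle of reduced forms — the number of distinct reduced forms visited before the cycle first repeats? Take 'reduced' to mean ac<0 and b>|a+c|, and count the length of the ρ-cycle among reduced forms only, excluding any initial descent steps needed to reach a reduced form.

D = 73, ⌊√D⌋ = 8
descent: ρ → (4,3,-4)  [lands on river]
river: ρ → (-4,5,3)
river: ρ → (3,7,-2)
river: ρ → (-2,5,6)
river: ρ → (6,7,-1)
river: ρ → (-1,7,6)
river: ρ → (6,5,-2)
river: ρ → (-2,7,3)
river: ρ → (3,5,-4)
river: ρ → (-4,3,4)
river: ρ → (4,5,-3)
river: ρ → (-3,7,2)
river: ρ → (2,5,-6)
river: ρ → (-6,7,1)
river: ρ → (1,7,-6)
river: ρ → (-6,5,2)
river: ρ → (2,7,-3)
river: ρ → (-3,5,4)
ρ-cycle length = 18 (tail of 1 descent step not counted)

18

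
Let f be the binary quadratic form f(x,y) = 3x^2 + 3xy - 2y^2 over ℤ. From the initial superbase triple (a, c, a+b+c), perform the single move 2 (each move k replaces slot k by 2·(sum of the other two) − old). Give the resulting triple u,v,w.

start (3,-2,4) = (f(1,0),f(0,1),f(1,1))
replace slot 2: 2·(3+4) − (-2) = 16 → (3,16,4)

3,16,4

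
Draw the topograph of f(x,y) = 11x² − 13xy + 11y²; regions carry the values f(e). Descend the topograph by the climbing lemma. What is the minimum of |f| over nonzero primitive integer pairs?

translate: b→9 (≡-13 mod 22), so (11,-13,11)→(11,9,9)
flip: (11,9,9)→(9,-9,11)
translate: b→9 (≡-9 mod 18), so (9,-9,11)→(9,9,11)
reduced (well bottom): (9,9,11) with a≤c, −a<b≤a
well minimum = a = 9

9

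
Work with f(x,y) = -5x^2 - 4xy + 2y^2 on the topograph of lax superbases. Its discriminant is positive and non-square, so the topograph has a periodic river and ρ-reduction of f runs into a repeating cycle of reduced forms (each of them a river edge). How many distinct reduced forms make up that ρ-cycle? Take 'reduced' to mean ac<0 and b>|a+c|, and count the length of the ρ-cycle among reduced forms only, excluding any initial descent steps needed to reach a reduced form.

D = 56, ⌊√D⌋ = 7
descent: ρ → (2,4,-5)  [lands on river]
river: ρ → (-5,6,1)
river: ρ → (1,6,-5)
river: ρ → (-5,4,2)
ρ-cycle length = 4 (tail of 1 descent step not counted)

4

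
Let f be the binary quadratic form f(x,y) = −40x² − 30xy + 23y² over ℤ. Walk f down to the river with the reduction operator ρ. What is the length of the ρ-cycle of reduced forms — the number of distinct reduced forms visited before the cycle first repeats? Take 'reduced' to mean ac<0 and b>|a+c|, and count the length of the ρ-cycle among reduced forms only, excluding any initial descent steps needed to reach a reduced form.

D = 4580, ⌊√D⌋ = 67
descent: ρ → (23,30,-40)  [lands on river]
river: ρ → (-40,50,13)
river: ρ → (13,54,-32)
river: ρ → (-32,10,35)
river: ρ → (35,60,-7)
river: ρ → (-7,66,8)
river: ρ → (8,62,-23)
river: ρ → (-23,30,40)
river: ρ → (40,50,-13)
river: ρ → (-13,54,32)
river: ρ → (32,10,-35)
river: ρ → (-35,60,7)
river: ρ → (7,66,-8)
river: ρ → (-8,62,23)
ρ-cycle length = 14 (tail of 1 descent step not counted)

14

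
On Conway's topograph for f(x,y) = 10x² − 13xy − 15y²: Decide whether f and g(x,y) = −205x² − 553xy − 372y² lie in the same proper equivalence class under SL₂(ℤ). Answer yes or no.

D₁ = 769, D₂ = 769
river cycle of f (length 70): (-15, 13, 10), (10, 27, -1), (-1, 27, 10), (10, 13, -15), (-15, 17, 8), (8, 15, -17), (-17, 19, 6), (6, 17, -20), (-20, 23, 3), (3, 25, -12), … (60 more)
river cycle of g (length 70): (8, 17, -15), (-15, 13, 10), (10, 27, -1), (-1, 27, 10), (10, 13, -15), (-15, 17, 8), (8, 15, -17), (-17, 19, 6), (6, 17, -20), (-20, 23, 3), … (60 more)
cycles coincide ⇒ equivalent

yes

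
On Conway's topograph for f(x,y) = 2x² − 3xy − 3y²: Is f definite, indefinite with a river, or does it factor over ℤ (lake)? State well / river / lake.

D = b²−4ac = (-3)² − 4·2·(-3) = 33
D > 0 non-square ⇒ indefinite ⇒ periodic river

river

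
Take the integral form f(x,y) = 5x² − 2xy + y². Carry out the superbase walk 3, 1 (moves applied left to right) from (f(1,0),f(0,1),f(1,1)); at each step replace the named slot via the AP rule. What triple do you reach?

start (5,1,4) = (f(1,0),f(0,1),f(1,1))
replace slot 3: 2·(5+1) − 4 = 8 → (5,1,8)
replace slot 1: 2·(1+8) − 5 = 13 → (13,1,8)

13,1,8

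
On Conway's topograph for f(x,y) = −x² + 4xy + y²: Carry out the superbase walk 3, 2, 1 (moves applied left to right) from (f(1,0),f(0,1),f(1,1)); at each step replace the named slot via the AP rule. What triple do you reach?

start (-1,1,4) = (f(1,0),f(0,1),f(1,1))
replace slot 3: 2·((-1)+1) − 4 = -4 → (-1,1,-4)
replace slot 2: 2·((-1)+(-4)) − 1 = -11 → (-1,-11,-4)
replace slot 1: 2·((-11)+(-4)) − (-1) = -29 → (-29,-11,-4)

-29,-11,-4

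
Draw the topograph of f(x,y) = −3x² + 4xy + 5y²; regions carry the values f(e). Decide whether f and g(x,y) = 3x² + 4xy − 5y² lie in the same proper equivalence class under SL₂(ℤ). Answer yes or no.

D₁ = 76, D₂ = 76
river cycle of f (length 6): (5, 6, -2), (-2, 6, 5), (5, 4, -3), (-3, 8, 1), (1, 8, -3), (-3, 4, 5)
river cycle of g (length 6): (-5, 6, 2), (2, 6, -5), (-5, 4, 3), (3, 8, -1), (-1, 8, 3), (3, 4, -5)
cycles differ ⇒ inequivalent

no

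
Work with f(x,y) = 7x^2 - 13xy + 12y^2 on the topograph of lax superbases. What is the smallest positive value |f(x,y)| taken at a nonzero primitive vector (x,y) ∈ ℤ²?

translate: b→1 (≡-13 mod 14), so (7,-13,12)→(7,1,6)
flip: (7,1,6)→(6,-1,7)
reduced (well bottom): (6,-1,7) with a≤c, −a<b≤a
well minimum = a = 6

6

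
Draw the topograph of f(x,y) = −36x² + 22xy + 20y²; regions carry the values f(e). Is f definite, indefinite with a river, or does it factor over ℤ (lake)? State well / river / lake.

D = b²−4ac = 22² − 4·(-36)·20 = 3364
D = 58² is a perfect square ⇒ form factors over ℤ ⇒ lakes

lake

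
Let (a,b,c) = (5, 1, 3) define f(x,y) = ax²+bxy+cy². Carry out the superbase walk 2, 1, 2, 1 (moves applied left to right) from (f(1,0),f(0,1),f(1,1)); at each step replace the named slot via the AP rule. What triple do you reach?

start (5,3,9) = (f(1,0),f(0,1),f(1,1))
replace slot 2: 2·(5+9) − 3 = 25 → (5,25,9)
replace slot 1: 2·(25+9) − 5 = 63 → (63,25,9)
replace slot 2: 2·(63+9) − 25 = 119 → (63,119,9)
replace slot 1: 2·(119+9) − 63 = 193 → (193,119,9)

193,119,9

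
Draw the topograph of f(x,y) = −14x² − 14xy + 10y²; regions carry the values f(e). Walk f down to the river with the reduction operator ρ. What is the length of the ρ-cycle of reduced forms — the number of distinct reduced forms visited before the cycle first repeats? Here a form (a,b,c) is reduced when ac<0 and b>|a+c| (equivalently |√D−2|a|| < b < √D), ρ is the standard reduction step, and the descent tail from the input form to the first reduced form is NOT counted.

D = 756, ⌊√D⌋ = 27
descent: ρ → (10,14,-14)  [lands on river]
river: ρ → (-14,14,10)
river: ρ → (10,26,-2)
river: ρ → (-2,26,10)
ρ-cycle length = 4 (tail of 1 descent step not counted)

4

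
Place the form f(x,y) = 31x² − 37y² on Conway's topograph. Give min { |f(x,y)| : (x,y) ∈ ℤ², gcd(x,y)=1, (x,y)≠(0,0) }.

descent: ρ → (-37,0,31)
descent: ρ → (31,62,-6)  [lands on river]
river: ρ → (-6,58,51)
river: ρ → (51,44,-13)
river: ρ → (-13,60,19)
river: ρ → (19,54,-22)
river: ρ → (-22,34,39)
river: ρ → (39,44,-17)
river: ρ → (-17,58,18)
river: ρ → (18,50,-29)
river: ρ → (-29,66,2)
river: ρ → (2,66,-29)
river: ρ → (-29,50,18)
river: ρ → (18,58,-17)
river: ρ → (-17,44,39)
river: ρ → (39,34,-22)
river: ρ → (-22,54,19)
river: ρ → (19,60,-13)
river: ρ → (-13,44,51)
river: ρ → (51,58,-6)
river: ρ → (-6,62,31)
closes: descent 2, river 20
min |a| on river = 2

2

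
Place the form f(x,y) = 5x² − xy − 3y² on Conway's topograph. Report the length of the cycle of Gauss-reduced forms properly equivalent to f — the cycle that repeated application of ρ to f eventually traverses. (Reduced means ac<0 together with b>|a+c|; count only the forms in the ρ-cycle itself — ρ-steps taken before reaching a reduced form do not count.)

D = 61, ⌊√D⌋ = 7
descent: ρ → (-3,7,1)  [lands on river]
river: ρ → (1,7,-3)
river: ρ → (-3,5,3)
river: ρ → (3,7,-1)
river: ρ → (-1,7,3)
river: ρ → (3,5,-3)
ρ-cycle length = 6 (tail of 1 descent step not counted)

6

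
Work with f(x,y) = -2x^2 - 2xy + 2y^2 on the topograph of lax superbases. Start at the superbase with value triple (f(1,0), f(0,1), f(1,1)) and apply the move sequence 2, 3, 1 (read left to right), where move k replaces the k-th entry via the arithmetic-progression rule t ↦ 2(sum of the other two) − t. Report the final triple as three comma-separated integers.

start (-2,2,-2) = (f(1,0),f(0,1),f(1,1))
replace slot 2: 2·((-2)+(-2)) − 2 = -10 → (-2,-10,-2)
replace slot 3: 2·((-2)+(-10)) − (-2) = -22 → (-2,-10,-22)
replace slot 1: 2·((-10)+(-22)) − (-2) = -62 → (-62,-10,-22)

-62,-10,-22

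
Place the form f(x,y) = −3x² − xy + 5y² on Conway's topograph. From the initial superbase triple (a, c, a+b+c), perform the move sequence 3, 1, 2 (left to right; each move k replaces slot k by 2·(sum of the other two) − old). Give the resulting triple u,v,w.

start (-3,5,1) = (f(1,0),f(0,1),f(1,1))
replace slot 3: 2·((-3)+5) − 1 = 3 → (-3,5,3)
replace slot 1: 2·(5+3) − (-3) = 19 → (19,5,3)
replace slot 2: 2·(19+3) − 5 = 39 → (19,39,3)

19,39,3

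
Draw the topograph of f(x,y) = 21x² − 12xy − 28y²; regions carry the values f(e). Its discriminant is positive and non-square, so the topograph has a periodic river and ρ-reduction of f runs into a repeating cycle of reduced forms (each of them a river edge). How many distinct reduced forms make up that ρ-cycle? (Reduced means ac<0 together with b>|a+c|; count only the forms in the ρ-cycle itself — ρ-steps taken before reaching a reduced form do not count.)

D = 2496, ⌊√D⌋ = 49
descent: ρ → (-28,12,21)  [lands on river]
river: ρ → (21,30,-19)
river: ρ → (-19,46,5)
river: ρ → (5,44,-28)
ρ-cycle length = 4 (tail of 1 descent step not counted)

4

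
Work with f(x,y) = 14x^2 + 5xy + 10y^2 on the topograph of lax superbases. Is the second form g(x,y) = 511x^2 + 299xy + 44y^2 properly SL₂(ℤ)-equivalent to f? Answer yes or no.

D₁ = -535, D₂ = -535
f: flip: (14,5,10)→(10,-5,14)
f: reduced (well bottom): (10,-5,14) with a≤c, −a<b≤a
g: flip: (511,299,44)→(44,-299,511)
g: translate: b→-35 (≡-299 mod 88), so (44,-299,511)→(44,-35,10)
g: flip: (44,-35,10)→(10,35,44)
g: translate: b→-5 (≡35 mod 20), so (10,35,44)→(10,-5,14)
g: reduced (well bottom): (10,-5,14) with a≤c, −a<b≤a
reduced forms (10, -5, 14) vs (10, -5, 14) ⇒ equivalent

yes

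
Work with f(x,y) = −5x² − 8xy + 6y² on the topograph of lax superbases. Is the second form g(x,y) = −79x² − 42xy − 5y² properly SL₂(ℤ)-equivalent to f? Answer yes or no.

D₁ = 184, D₂ = 184
river cycle of f (length 12): (6, 8, -5), (-5, 12, 2), (2, 12, -5), (-5, 8, 6), (6, 4, -7), (-7, 10, 3), (3, 8, -10), (-10, 12, 1), (1, 12, -10), (-10, 8, 3), … (2 more)
river cycle of g (length 12): (-5, 12, 2), (2, 12, -5), (-5, 8, 6), (6, 4, -7), (-7, 10, 3), (3, 8, -10), (-10, 12, 1), (1, 12, -10), (-10, 8, 3), (3, 10, -7), … (2 more)
cycles coincide ⇒ equivalent

yes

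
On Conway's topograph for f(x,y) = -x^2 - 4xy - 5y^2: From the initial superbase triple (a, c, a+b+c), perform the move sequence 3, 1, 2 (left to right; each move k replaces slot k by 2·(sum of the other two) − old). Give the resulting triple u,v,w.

start (-1,-5,-10) = (f(1,0),f(0,1),f(1,1))
replace slot 3: 2·((-1)+(-5)) − (-10) = -2 → (-1,-5,-2)
replace slot 1: 2·((-5)+(-2)) − (-1) = -13 → (-13,-5,-2)
replace slot 2: 2·((-13)+(-2)) − (-5) = -25 → (-13,-25,-2)

-13,-25,-2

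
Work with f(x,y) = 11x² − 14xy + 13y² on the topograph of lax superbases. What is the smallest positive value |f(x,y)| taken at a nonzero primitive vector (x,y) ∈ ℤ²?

translate: b→8 (≡-14 mod 22), so (11,-14,13)→(11,8,10)
flip: (11,8,10)→(10,-8,11)
reduced (well bottom): (10,-8,11) with a≤c, −a<b≤a
well minimum = a = 10

10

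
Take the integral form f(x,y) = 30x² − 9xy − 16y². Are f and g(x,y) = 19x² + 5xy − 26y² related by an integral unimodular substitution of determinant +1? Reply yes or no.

D₁ = 2001, D₂ = 2001
river cycle of f (length 22): (-16, 41, 5), (5, 39, -24), (-24, 9, 20), (20, 31, -13), (-13, 21, 30), (30, 39, -4), (-4, 41, 20), (20, 39, -6), (-6, 33, 38), (38, 43, -1), … (12 more)
river cycle of g (length 20): (19, 43, -2), (-2, 41, 40), (40, 39, -3), (-3, 39, 40), (40, 41, -2), (-2, 43, 19), (19, 33, -12), (-12, 39, 10), (10, 41, -8), (-8, 39, 15), … (10 more)
cycles differ ⇒ inequivalent

no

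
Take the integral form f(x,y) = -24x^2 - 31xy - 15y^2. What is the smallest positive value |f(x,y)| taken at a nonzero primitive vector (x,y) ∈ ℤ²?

translate: b→-17 (≡31 mod 48), so (24,31,15)→(24,-17,8)
flip: (24,-17,8)→(8,17,24)
translate: b→1 (≡17 mod 16), so (8,17,24)→(8,1,15)
reduced (well bottom): (8,1,15) with a≤c, −a<b≤a
well minimum |f| = |-8| = 8 (negative-definite)

8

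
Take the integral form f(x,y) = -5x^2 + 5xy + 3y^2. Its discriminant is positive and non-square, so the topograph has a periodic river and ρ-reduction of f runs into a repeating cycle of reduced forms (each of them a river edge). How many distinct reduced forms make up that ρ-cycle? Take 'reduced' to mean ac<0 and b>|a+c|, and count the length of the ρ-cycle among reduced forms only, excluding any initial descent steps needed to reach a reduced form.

D = 85, ⌊√D⌋ = 9
river: ρ → (3,7,-3)
river: ρ → (-3,5,5)
river: ρ → (5,5,-3)
river: ρ → (-3,7,3)
river: ρ → (3,5,-5)
river: ρ → (-5,5,3)
ρ-cycle length = 6 (tail of 0 descent steps not counted)

6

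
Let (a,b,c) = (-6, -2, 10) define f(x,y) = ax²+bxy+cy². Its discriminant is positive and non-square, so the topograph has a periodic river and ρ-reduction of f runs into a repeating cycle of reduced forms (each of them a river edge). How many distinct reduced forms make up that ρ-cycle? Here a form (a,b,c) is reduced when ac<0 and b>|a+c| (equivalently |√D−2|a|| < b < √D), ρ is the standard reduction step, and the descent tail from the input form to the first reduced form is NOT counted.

D = 244, ⌊√D⌋ = 15
descent: ρ → (10,2,-6)
descent: ρ → (-6,10,6)  [lands on river]
river: ρ → (6,14,-2)
river: ρ → (-2,14,6)
river: ρ → (6,10,-6)
river: ρ → (-6,14,2)
river: ρ → (2,14,-6)
ρ-cycle length = 6 (tail of 2 descent steps not counted)

6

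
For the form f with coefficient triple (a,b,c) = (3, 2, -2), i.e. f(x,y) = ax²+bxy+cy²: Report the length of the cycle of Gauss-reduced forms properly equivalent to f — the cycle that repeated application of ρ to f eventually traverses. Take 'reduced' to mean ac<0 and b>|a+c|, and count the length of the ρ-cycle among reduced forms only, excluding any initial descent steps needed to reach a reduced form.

D = 28, ⌊√D⌋ = 5
river: ρ → (-2,2,3)
river: ρ → (3,4,-1)
river: ρ → (-1,4,3)
river: ρ → (3,2,-2)
ρ-cycle length = 4 (tail of 0 descent steps not counted)

4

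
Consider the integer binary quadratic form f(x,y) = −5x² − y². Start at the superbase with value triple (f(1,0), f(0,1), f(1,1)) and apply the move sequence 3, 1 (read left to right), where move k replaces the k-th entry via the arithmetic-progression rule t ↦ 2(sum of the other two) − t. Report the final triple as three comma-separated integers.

start (-5,-1,-6) = (f(1,0),f(0,1),f(1,1))
replace slot 3: 2·((-5)+(-1)) − (-6) = -6 → (-5,-1,-6)
replace slot 1: 2·((-1)+(-6)) − (-5) = -9 → (-9,-1,-6)

-9,-1,-6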